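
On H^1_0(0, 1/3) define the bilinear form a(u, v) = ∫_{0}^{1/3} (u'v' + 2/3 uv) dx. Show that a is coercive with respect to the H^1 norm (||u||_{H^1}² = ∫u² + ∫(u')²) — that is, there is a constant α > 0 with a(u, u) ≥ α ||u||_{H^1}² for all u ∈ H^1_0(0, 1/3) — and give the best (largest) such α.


α = (2 + 27*π^2)/(3*(1 + 9*π^2))

Coercivity of a(·,·) on H^1_0(0, 1/3) means a(u, u) ≥ α ||u||_{H^1}² for every u ∈ H^1_0.
The interval has length L = 1/3, and Poincaré/coercivity depend only on L. Here a(u, u) = ∫(u')² + (2/3)·∫u².
Here 0 < c = 2/3 < 1. The condition a(u,u) ≥ α||u||_{H^1}² reads (1−α)∫(u')² ≥ (α−c)∫u². Any admissible α is ≤ 1 (rapidly oscillating u have ∫u²/∫(u')² → 0), and α = 1 would force 0 ≥ (1−c)∫u², impossible since c < 1; so 1−α > 0. By the sharp Poincaré inequality on H^1_0 of an interval of length L, ∫(u')² ≥ (π/L)²∫u² with equality for the first sine mode sin(π(x−x₀)/L) (x₀ the left endpoint), so the inequality holds for all u iff (1−α)(π/L)² ≥ α − c, i.e. α ≤ ((π/L)² + c)/((π/L)² + 1) = (1 + c(L/π)²)/(1 + (L/π)²). With (π/L)² = 9*π^2 and c = 2/3, the largest admissible constant is α = ((π/L)² + c)/((π/L)² + 1).
Simplifying, α = (2 + 27*π^2)/(3*(1 + 9*π^2)).


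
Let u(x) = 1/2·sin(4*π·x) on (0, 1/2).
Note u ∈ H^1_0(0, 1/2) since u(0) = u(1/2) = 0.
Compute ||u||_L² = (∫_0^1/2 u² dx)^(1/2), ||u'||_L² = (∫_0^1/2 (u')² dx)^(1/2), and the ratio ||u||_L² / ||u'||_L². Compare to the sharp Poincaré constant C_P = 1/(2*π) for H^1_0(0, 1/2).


||u||_L² / ||u'||_L² = 1/(4*π) < C_P = 1/(2*π).

u(x) = 1/2·sin(4*π·x), so u'(x) = 2*π*cos(4*π*x).
Writing u(x) = A·sin(kπx/L) with A = 1/2 and k = 2, use ∫_0^L sin²(kπx/L) dx = L/2 and ∫_0^L cos²(kπx/L) dx = L/2.
u² = 1/4·sin²(4*π·x) and (u')² = 4*π^2·cos²(4*π·x), and each of sin², cos² integrates to L/2 = 1/4 over (0, 1/2).
∫_0^1/2 u² dx = 1/16, so ||u||_L² = 1/4.
∫_0^1/2 (u')² dx = π^2, so ||u'||_L² = π.
Ratio ||u||_L² / ||u'||_L² = 1/(4*π).
Sharp Poincaré constant on H^1_0(0, 1/2) is C_P = L/π = 1/(2*π), achieved by sin(2*π·x).
This is the k = 2 harmonic; the ratio L/(kπ) is strictly less than C_P = L/π, consistent with the sharp inequality ||u||_L² ≤ C_P ||u'||_L².


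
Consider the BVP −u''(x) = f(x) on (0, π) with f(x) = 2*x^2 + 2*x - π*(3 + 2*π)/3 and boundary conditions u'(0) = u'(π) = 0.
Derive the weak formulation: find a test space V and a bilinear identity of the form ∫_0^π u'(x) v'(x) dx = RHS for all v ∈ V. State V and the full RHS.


V = H^1(0, π) (no boundary constraint on v; u is determined up to an additive constant); weak form: ∫_0^π u'v' dx = ∫_0^π (2*x^2 + 2*x - π*(3 + 2*π)/3) v dx for all v ∈ V.

Multiply both sides by a test function v and integrate from 0 to π:
  ∫_0^π −u''(x) v(x) dx = ∫_0^π f(x) v(x) dx.
Integrate the LHS by parts once:
  ∫_0^π −u'' v dx = −[u'(x) v(x)]_0^π + ∫_0^π u'(x) v'(x) dx.
Thus ∫_0^π u'(x) v'(x) dx = ∫_0^π f(x) v(x) dx + [u'(x) v(x)]_0^π.
Choose V so that boundary terms are either known or forced to vanish.
u has homogeneous Neumann: u'(0) = u'(π) = 0. So [u' v]_0^π = 0·v(π) − 0·v(0) = 0 for any v; take V = H^1(0, π).
Weak formulation: find u (satisfying any essential BC) such that ∫_0^π u'(x) v'(x) dx = ∫_0^π f v dx for all v ∈ V (homogeneous Neumann, so boundary terms vanish).
Substituting f(x) = 2*x^2 + 2*x - π*(3 + 2*π)/3, the right-hand side is ∫_0^π (2*x^2 + 2*x - π*(3 + 2*π)/3) v dx.
Compatibility check (pure Neumann): taking v ≡ 1 ∈ V gives 0 = ∫_0^π f dx + (0) − (0), i.e. ∫_0^π f dx must equal u'(0) − u'(π) = 0. Indeed ∫_0^π (2*x^2 + 2*x - π*(3 + 2*π)/3) dx = 0, so the data are compatible. The solution is then unique only up to an additive constant (fix it e.g. by requiring ∫_0^π u dx = 0).


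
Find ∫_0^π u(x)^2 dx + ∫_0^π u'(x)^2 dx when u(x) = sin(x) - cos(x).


||u||_{H^1(0,π)}^2 = 2*π

u'(x) = sin(x) + cos(x).
Expand u² and (u')² and integrate term by term on (0, π), using: for integers n ≥ 1, ∫_0^π sin²(nx) dx = ∫_0^π cos²(nx) dx = π/2; for n ≠ n', ∫_0^π sin(nx)sin(n'x) dx = ∫_0^π cos(nx)cos(n'x) dx = 0; and by product-to-sum, ∫_0^π sin(nx)cos(n'x) dx = ½∫_0^π [sin((n+n')x) + sin((n−n')x)] dx, which is 0 when n+n' is even and 2n/(n²−n'²) when n+n' is odd (it need not vanish on (0, π)).
  u² squared terms: (-1)²·∫cos(x)² dx = 1·π/2 = π/2;  (1)²·∫sin(x)² dx = 1·π/2 = π/2.
  u² cross terms: 2·(-1)·(1)·∫cos(x)·sin(x) dx = -2·(0) = 0.
  So ∫_0^π u² dx = π/2 + π/2 + 0 = π.
  (u')² squared terms: (1)²·∫cos(x)² dx = 1·π/2 = π/2;  (1)²·∫sin(x)² dx = 1·π/2 = π/2.
  (u')² cross terms: 2·(1)·(1)·∫cos(x)·sin(x) dx = 2·(0) = 0.
  So ∫_0^π (u')² dx = π/2 + π/2 + 0 = π.
||u||_{H^1}^2 = (π) + (π) = 2*π.


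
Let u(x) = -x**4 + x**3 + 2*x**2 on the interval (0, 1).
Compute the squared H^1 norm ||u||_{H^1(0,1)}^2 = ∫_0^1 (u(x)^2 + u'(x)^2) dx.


||u||_{H^1}^2 = 7457/1260

The H^1 norm (squared) on an interval (0, L) is
  ||u||_{H^1}^2 = ∫_0^L u(x)^2 dx + ∫_0^L u'(x)^2 dx.
Compute u'(x) = -4*x**3 + 3*x**2 + 4*x.
Then u(x)^2 = x**8 - 2*x**7 - 3*x**6 + 4*x**5 + 4*x**4 and u'(x)^2 = 16*x**6 - 24*x**5 - 23*x**4 + 24*x**3 + 16*x**2.
Integrate each monomial from 0 to 1 using ∫_0^1 c·x^n dx = c·1^(n+1)/(n+1):
  ∫_0^1 u(x)^2 dx = ∫_0^1 (x^8 - 2*x^7 - 3*x^6 + 4*x^5 + 4*x^4) dx. Term by term:
    ∫_0^1 x^8 dx = 1/9;  ∫_0^1 -2*x^7 dx = -1/4;  ∫_0^1 -3*x^6 dx = -3/7;
    ∫_0^1 4*x^5 dx = 2/3;  ∫_0^1 4*x^4 dx = 4/5.
  Sum: 1/9 − 1/4 − 3/7 + 2/3 + 4/5 = 1133/1260.
  ∫_0^1 u'(x)^2 dx = ∫_0^1 (16*x^6 - 24*x^5 - 23*x^4 + 24*x^3 + 16*x^2) dx. Term by term:
    ∫_0^1 16*x^6 dx = 16/7;  ∫_0^1 -24*x^5 dx = -4;  ∫_0^1 -23*x^4 dx = -23/5;
    ∫_0^1 24*x^3 dx = 6;  ∫_0^1 16*x^2 dx = 16/3.
  Sum: 16/7 − 4 − 23/5 + 6 + 16/3 = 527/105.
Adding: ||u||_{H^1}^2 = 1133/1260 + 527/105 = 7457/1260.


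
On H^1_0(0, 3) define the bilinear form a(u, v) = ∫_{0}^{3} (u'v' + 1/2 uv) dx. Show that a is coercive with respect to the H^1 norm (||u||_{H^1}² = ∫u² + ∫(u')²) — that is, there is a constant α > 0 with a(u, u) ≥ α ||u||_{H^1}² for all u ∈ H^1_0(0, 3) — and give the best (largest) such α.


α = (9/2 + π^2)/(9 + π^2)

Coercivity of a(·,·) on H^1_0(0, 3) means a(u, u) ≥ α ||u||_{H^1}² for every u ∈ H^1_0.
The interval has length L = 3, and Poincaré/coercivity depend only on L. Here a(u, u) = ∫(u')² + (1/2)·∫u².
Here 0 < c = 1/2 < 1. The condition a(u,u) ≥ α||u||_{H^1}² reads (1−α)∫(u')² ≥ (α−c)∫u². Any admissible α is ≤ 1 (rapidly oscillating u have ∫u²/∫(u')² → 0), and α = 1 would force 0 ≥ (1−c)∫u², impossible since c < 1; so 1−α > 0. By the sharp Poincaré inequality on H^1_0 of an interval of length L, ∫(u')² ≥ (π/L)²∫u² with equality for the first sine mode sin(π(x−x₀)/L) (x₀ the left endpoint), so the inequality holds for all u iff (1−α)(π/L)² ≥ α − c, i.e. α ≤ ((π/L)² + c)/((π/L)² + 1) = (1 + c(L/π)²)/(1 + (L/π)²). With (π/L)² = π^2/9 and c = 1/2, the largest admissible constant is α = ((π/L)² + c)/((π/L)² + 1).
Simplifying, α = (9/2 + π^2)/(9 + π^2).


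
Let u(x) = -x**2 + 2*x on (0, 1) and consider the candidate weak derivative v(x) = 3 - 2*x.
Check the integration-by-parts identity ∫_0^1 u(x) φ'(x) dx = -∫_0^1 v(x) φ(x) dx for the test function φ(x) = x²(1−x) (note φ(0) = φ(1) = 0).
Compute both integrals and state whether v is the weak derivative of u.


LHS = -1/15, RHS = -3/20. No, v is not the weak derivative of u.

u(x) = -x**2 + 2*x, classical derivative u'(x) = 2 - 2*x.
φ(x) = x²(1−x), so φ'(x) = x*(2 - 3*x).
Note φ(0) = φ(1) = 0, so the boundary term u·φ vanishes.
LHS = ∫_0^1 u(x) φ'(x) dx = ∫_0^1 (3*x^4 - 8*x^3 + 4*x^2) dx. Term by term:
  ∫_0^1 3*x^4 dx = 3/5;  ∫_0^1 -8*x^3 dx = -2;  ∫_0^1 4*x^2 dx = 4/3.
Sum: 3/5 − 2 + 4/3 = -1/15.
So LHS = -1/15.
∫_0^1 v(x) φ(x) dx = ∫_0^1 (2*x^4 - 5*x^3 + 3*x^2) dx. Term by term:
  ∫_0^1 2*x^4 dx = 2/5;  ∫_0^1 -5*x^3 dx = -5/4;  ∫_0^1 3*x^2 dx = 1.
Sum: 2/5 − 5/4 + 1 = 3/20.
So RHS = -∫_0^1 v(x) φ(x) dx = -3/20.
LHS − RHS = 1/12 ≠ 0, so the identity fails.
(For a valid weak derivative the identity must hold for EVERY test function, in particular this one. The failure shows v is NOT the weak derivative of u.)
Correct weak derivative would be u'(x) = 2 - 2*x.


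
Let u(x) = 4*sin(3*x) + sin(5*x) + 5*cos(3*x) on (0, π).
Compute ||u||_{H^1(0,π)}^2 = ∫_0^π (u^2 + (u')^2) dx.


||u||_{H^1(0,π)}^2 = 218*π

u'(x) = -15*sin(3*x) + 12*cos(3*x) + 5*cos(5*x).
Expand u² and (u')² and integrate term by term on (0, π), using: for integers n ≥ 1, ∫_0^π sin²(nx) dx = ∫_0^π cos²(nx) dx = π/2; for n ≠ n', ∫_0^π sin(nx)sin(n'x) dx = ∫_0^π cos(nx)cos(n'x) dx = 0; and by product-to-sum, ∫_0^π sin(nx)cos(n'x) dx = ½∫_0^π [sin((n+n')x) + sin((n−n')x)] dx, which is 0 when n+n' is even and 2n/(n²−n'²) when n+n' is odd (it need not vanish on (0, π)).
  u² squared terms: (4)²·∫sin(3x)² dx = 16·π/2 = 8*π;  (5)²·∫cos(3x)² dx = 25·π/2 = 25*π/2;  (1)²·∫sin(5x)² dx = 1·π/2 = π/2.
  u² cross terms: 2·(4)·(5)·∫sin(3x)·cos(3x) dx = 40·(0) = 0;  2·(4)·(1)·∫sin(3x)·sin(5x) dx = 8·(0) = 0;  2·(5)·(1)·∫cos(3x)·sin(5x) dx = 10·(0) = 0.
  So ∫_0^π u² dx = 8*π + 25*π/2 + π/2 + 0 + 0 + 0 = 21*π.
  (u')² squared terms: (-15)²·∫sin(3x)² dx = 225·π/2 = 225*π/2;  (5)²·∫cos(5x)² dx = 25·π/2 = 25*π/2;  (12)²·∫cos(3x)² dx = 144·π/2 = 72*π.
  (u')² cross terms: 2·(-15)·(5)·∫sin(3x)·cos(5x) dx = -150·(0) = 0;  2·(-15)·(12)·∫sin(3x)·cos(3x) dx = -360·(0) = 0;  2·(5)·(12)·∫cos(5x)·cos(3x) dx = 120·(0) = 0.
  So ∫_0^π (u')² dx = 225*π/2 + 25*π/2 + 72*π + 0 + 0 + 0 = 197*π.
||u||_{H^1}^2 = (21*π) + (197*π) = 218*π.


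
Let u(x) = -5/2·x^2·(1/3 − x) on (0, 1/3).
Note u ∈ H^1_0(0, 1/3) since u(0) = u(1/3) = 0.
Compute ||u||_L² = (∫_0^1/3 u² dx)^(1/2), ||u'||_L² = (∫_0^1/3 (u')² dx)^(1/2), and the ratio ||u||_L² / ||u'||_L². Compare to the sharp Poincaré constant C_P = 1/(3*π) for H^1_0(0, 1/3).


||u||_L² / ||u'||_L² = sqrt(14)/42 < C_P = 1/(3*π).

u(x) = -5/2·x^2·(1/3 − x), so u'(x) = 5*x*(9*x - 2)/6.
u(x) = -5/2·x^2·(1/3 − x) vanishes at x = 0 and x = 1/3, so u ∈ H^1_0(0, 1/3). Differentiate via the product rule and integrate the resulting polynomials term by term.
  ∫_0^1/3 u² dx = ∫_0^1/3 (25*x^6/4 - 25*x^5/6 + 25*x^4/36) dx. Term by term:
    ∫_0^1/3 25*x^6/4 dx = 25/61236;  ∫_0^1/3 -25*x^5/6 dx = -25/26244;  ∫_0^1/3 25*x^4/36 dx = 5/8748.
  Sum: 25/61236 − 25/26244 + 5/8748 = 5/183708.
  ∫_0^1/3 (u')² dx = ∫_0^1/3 (225*x^4/4 - 25*x^3 + 25*x^2/9) dx. Term by term:
    ∫_0^1/3 225*x^4/4 dx = 5/108;  ∫_0^1/3 -25*x^3 dx = -25/324;  ∫_0^1/3 25*x^2/9 dx = 25/729.
  Sum: 5/108 − 25/324 + 25/729 = 5/1458.
∫_0^1/3 u² dx = 5/183708, so ||u||_L² = sqrt(35)/1134.
∫_0^1/3 (u')² dx = 5/1458, so ||u'||_L² = sqrt(10)/54.
Ratio ||u||_L² / ||u'||_L² = sqrt(14)/42.
Sharp Poincaré constant on H^1_0(0, 1/3) is C_P = L/π = 1/(3*π), achieved by sin(3*π·x).
A polynomial bump cannot attain the sharp Poincaré constant (only the first sine eigenfunction does), so the ratio is strictly less than C_P, consistent with ||u||_L² ≤ C_P ||u'||_L².


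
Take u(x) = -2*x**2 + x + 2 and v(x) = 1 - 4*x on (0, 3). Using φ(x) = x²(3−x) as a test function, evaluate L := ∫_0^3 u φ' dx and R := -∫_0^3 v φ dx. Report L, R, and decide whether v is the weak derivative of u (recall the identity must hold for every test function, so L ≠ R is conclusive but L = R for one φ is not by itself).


LHS = 837/20, RHS = 837/20. Yes, v = u' weakly.

u(x) = -2*x**2 + x + 2, classical derivative u'(x) = 1 - 4*x.
φ(x) = x²(3−x), so φ'(x) = 3*x*(2 - x).
Note φ(0) = φ(3) = 0, so the boundary term u·φ vanishes.
LHS = ∫_0^3 u(x) φ'(x) dx = ∫_0^3 (6*x^4 - 15*x^3 + 12*x) dx. Term by term:
  ∫_0^3 6*x^4 dx = 1458/5;  ∫_0^3 -15*x^3 dx = -1215/4;  ∫_0^3 12*x dx = 54.
Sum: 1458/5 − 1215/4 + 54 = 837/20.
So LHS = 837/20.
∫_0^3 v(x) φ(x) dx = ∫_0^3 (4*x^4 - 13*x^3 + 3*x^2) dx. Term by term:
  ∫_0^3 4*x^4 dx = 972/5;  ∫_0^3 -13*x^3 dx = -1053/4;  ∫_0^3 3*x^2 dx = 27.
Sum: 972/5 − 1053/4 + 27 = -837/20.
So RHS = -∫_0^3 v(x) φ(x) dx = 837/20.
LHS = RHS, so the identity holds for this test φ.
Moreover u is smooth here and v(x) = u'(x) = 1 - 4*x pointwise, so the identity holds for every test function. Hence v is the weak derivative of u.


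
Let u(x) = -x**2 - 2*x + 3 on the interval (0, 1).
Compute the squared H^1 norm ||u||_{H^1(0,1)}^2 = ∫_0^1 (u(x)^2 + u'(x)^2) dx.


||u||_{H^1}^2 = 193/15

The H^1 norm (squared) on an interval (0, L) is
  ||u||_{H^1}^2 = ∫_0^L u(x)^2 dx + ∫_0^L u'(x)^2 dx.
Compute u'(x) = -2*x - 2.
Then u(x)^2 = x**4 + 4*x**3 - 2*x**2 - 12*x + 9 and u'(x)^2 = 4*x**2 + 8*x + 4.
Integrate each monomial from 0 to 1 using ∫_0^1 c·x^n dx = c·1^(n+1)/(n+1):
  ∫_0^1 u(x)^2 dx = ∫_0^1 (x^4 + 4*x^3 - 2*x^2 - 12*x + 9) dx. Term by term:
    ∫_0^1 x^4 dx = 1/5;  ∫_0^1 4*x^3 dx = 1;  ∫_0^1 -2*x^2 dx = -2/3;
    ∫_0^1 -12*x dx = -6;  ∫_0^1 9 dx = 9.
  Sum: 1/5 + 1 − 2/3 − 6 + 9 = 53/15.
  ∫_0^1 u'(x)^2 dx = ∫_0^1 (4*x^2 + 8*x + 4) dx. Term by term:
    ∫_0^1 4*x^2 dx = 4/3;  ∫_0^1 8*x dx = 4;  ∫_0^1 4 dx = 4.
  Sum: 4/3 + 4 + 4 = 28/3.
Adding: ||u||_{H^1}^2 = 53/15 + 28/3 = 193/15.


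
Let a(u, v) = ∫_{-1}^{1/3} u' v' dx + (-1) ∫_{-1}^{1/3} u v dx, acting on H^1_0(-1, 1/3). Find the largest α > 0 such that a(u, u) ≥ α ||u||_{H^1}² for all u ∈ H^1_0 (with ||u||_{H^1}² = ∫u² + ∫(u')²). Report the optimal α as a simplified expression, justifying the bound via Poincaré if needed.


α = (-16 + 9*π^2)/(16 + 9*π^2)

Coercivity of a(·,·) on H^1_0(-1, 1/3) means a(u, u) ≥ α ||u||_{H^1}² for every u ∈ H^1_0.
The interval has length L = 4/3, and Poincaré/coercivity depend only on L. Here a(u, u) = ∫(u')² + (-1)·∫u².
Here c = -1 < 0 with |c| < (π/L)² = 9*π^2/16, so coercivity still holds. The condition a(u,u) ≥ α||u||_{H^1}² reads (1−α)∫(u')² ≥ (α−c)∫u². Any admissible α is ≤ 1 (rapidly oscillating u have ∫u²/∫(u')² → 0), and α = 1 would force 0 ≥ (1−c)∫u², impossible since c < 1; so 1−α > 0. By the sharp Poincaré inequality on H^1_0 of an interval of length L, ∫(u')² ≥ (π/L)²∫u² with equality for the first sine mode sin(π(x−x₀)/L) (x₀ the left endpoint), so the inequality holds for all u iff (1−α)(π/L)² ≥ α − c, i.e. α ≤ ((π/L)² + c)/((π/L)² + 1) = (1 + c(L/π)²)/(1 + (L/π)²). (Direct route, valid since c ≤ 0: Poincaré gives c∫u² ≥ c(L/π)²∫(u')², so a(u,u) ≥ (1 + c(L/π)²)∫(u')², while ||u||_{H^1}² ≤ (1 + (L/π)²)∫(u')²; dividing yields the same α.) With (π/L)² = 9*π^2/16 and c = -1, the largest admissible constant is α = ((π/L)² + c)/((π/L)² + 1).
Simplifying, α = (-16 + 9*π^2)/(16 + 9*π^2).


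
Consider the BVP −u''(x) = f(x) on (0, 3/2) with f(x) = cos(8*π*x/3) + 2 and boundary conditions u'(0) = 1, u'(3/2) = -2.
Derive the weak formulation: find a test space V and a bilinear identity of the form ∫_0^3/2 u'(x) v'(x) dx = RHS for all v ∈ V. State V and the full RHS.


V = H^1(0, 3/2) (v unrestricted at boundary; u is determined up to an additive constant); weak form: ∫_0^3/2 u'v' dx = ∫_0^3/2 (cos(8*π*x/3) + 2) v dx − 2·v(3/2) − v(0) for all v ∈ V.

Multiply both sides by a test function v and integrate from 0 to 3/2:
  ∫_0^3/2 −u''(x) v(x) dx = ∫_0^3/2 f(x) v(x) dx.
Integrate the LHS by parts once:
  ∫_0^3/2 −u'' v dx = −[u'(x) v(x)]_0^3/2 + ∫_0^3/2 u'(x) v'(x) dx.
Thus ∫_0^3/2 u'(x) v'(x) dx = ∫_0^3/2 f(x) v(x) dx + [u'(x) v(x)]_0^3/2.
Choose V so that boundary terms are either known or forced to vanish.
u has inhomogeneous Neumann u'(0) = 1, u'(3/2) = -2. [u' v]_0^3/2 = (-2)·v(3/2) − (1)·v(0) = − 2·v(3/2) − v(0). Take V = H^1(0, 3/2); boundary term becomes part of RHS.
Weak formulation: find u (satisfying any essential BC) such that ∫_0^3/2 u'(x) v'(x) dx = ∫_0^3/2 f v dx − 2·v(3/2) − v(0) for all v ∈ V (Neumann data are natural BCs: they enter the RHS as boundary terms).
Substituting f(x) = cos(8*π*x/3) + 2, the right-hand side is ∫_0^3/2 (cos(8*π*x/3) + 2) v dx − 2·v(3/2) − v(0).
Compatibility check (pure Neumann): taking v ≡ 1 ∈ V gives 0 = ∫_0^3/2 f dx + (-2) − (1), i.e. ∫_0^3/2 f dx must equal u'(0) − u'(3/2) = 3. Indeed ∫_0^3/2 (cos(8*π*x/3) + 2) dx = 3, so the data are compatible. The solution is then unique only up to an additive constant (fix it e.g. by requiring ∫_0^3/2 u dx = 0).


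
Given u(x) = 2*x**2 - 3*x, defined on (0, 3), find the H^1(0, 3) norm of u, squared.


||u||_{H^1}^2 = 477/5

The H^1 norm (squared) on an interval (0, L) is
  ||u||_{H^1}^2 = ∫_0^L u(x)^2 dx + ∫_0^L u'(x)^2 dx.
Compute u'(x) = 4*x - 3.
Then u(x)^2 = 4*x**4 - 12*x**3 + 9*x**2 and u'(x)^2 = 16*x**2 - 24*x + 9.
Integrate each monomial from 0 to 3 using ∫_0^3 c·x^n dx = c·3^(n+1)/(n+1):
  ∫_0^3 u(x)^2 dx = ∫_0^3 (4*x^4 - 12*x^3 + 9*x^2) dx. Term by term:
    ∫_0^3 4*x^4 dx = 972/5;  ∫_0^3 -12*x^3 dx = -243;  ∫_0^3 9*x^2 dx = 81.
  Sum: 972/5 − 243 + 81 = 162/5.
  ∫_0^3 u'(x)^2 dx = ∫_0^3 (16*x^2 - 24*x + 9) dx. Term by term:
    ∫_0^3 16*x^2 dx = 144;  ∫_0^3 -24*x dx = -108;  ∫_0^3 9 dx = 27.
  Sum: 144 − 108 + 27 = 63.
Adding: ||u||_{H^1}^2 = 162/5 + 63 = 477/5.


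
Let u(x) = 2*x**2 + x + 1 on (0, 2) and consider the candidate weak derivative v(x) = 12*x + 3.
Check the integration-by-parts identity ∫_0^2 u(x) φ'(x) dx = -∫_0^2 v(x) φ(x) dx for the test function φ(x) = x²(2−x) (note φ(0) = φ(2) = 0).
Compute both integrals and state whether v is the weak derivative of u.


LHS = -116/15, RHS = -116/5. No, v is not the weak derivative of u.

u(x) = 2*x**2 + x + 1, classical derivative u'(x) = 4*x + 1.
φ(x) = x²(2−x), so φ'(x) = x*(4 - 3*x).
Note φ(0) = φ(2) = 0, so the boundary term u·φ vanishes.
LHS = ∫_0^2 u(x) φ'(x) dx = ∫_0^2 (-6*x^4 + 5*x^3 + x^2 + 4*x) dx. Term by term:
  ∫_0^2 -6*x^4 dx = -192/5;  ∫_0^2 5*x^3 dx = 20;  ∫_0^2 x^2 dx = 8/3;
  ∫_0^2 4*x dx = 8.
Sum: -192/5 + 20 + 8/3 + 8 = -116/15.
So LHS = -116/15.
∫_0^2 v(x) φ(x) dx = ∫_0^2 (-12*x^4 + 21*x^3 + 6*x^2) dx. Term by term:
  ∫_0^2 -12*x^4 dx = -384/5;  ∫_0^2 21*x^3 dx = 84;  ∫_0^2 6*x^2 dx = 16.
Sum: -384/5 + 84 + 16 = 116/5.
So RHS = -∫_0^2 v(x) φ(x) dx = -116/5.
LHS − RHS = 232/15 ≠ 0, so the identity fails.
(For a valid weak derivative the identity must hold for EVERY test function, in particular this one. The failure shows v is NOT the weak derivative of u.)
Correct weak derivative would be u'(x) = 4*x + 1.


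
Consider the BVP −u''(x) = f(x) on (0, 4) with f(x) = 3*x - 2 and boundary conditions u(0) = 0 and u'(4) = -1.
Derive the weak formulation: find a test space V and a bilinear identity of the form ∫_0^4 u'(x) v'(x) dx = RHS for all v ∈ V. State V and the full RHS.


V = {v ∈ H^1(0, 4) : v(0) = 0} (test functions vanish at x = 0 where u is specified); weak form: ∫_0^4 u'v' dx = ∫_0^4 (3*x - 2) v dx − v(4) for all v ∈ V.

Multiply both sides by a test function v and integrate from 0 to 4:
  ∫_0^4 −u''(x) v(x) dx = ∫_0^4 f(x) v(x) dx.
Integrate the LHS by parts once:
  ∫_0^4 −u'' v dx = −[u'(x) v(x)]_0^4 + ∫_0^4 u'(x) v'(x) dx.
Thus ∫_0^4 u'(x) v'(x) dx = ∫_0^4 f(x) v(x) dx + [u'(x) v(x)]_0^4.
Choose V so that boundary terms are either known or forced to vanish.
Mixed BC: u(0) = 0 (Dirichlet) and u'(4) = -1 (Neumann). Define V = {v ∈ H^1(0, 4) : v(0) = 0}. Then [u' v]_0^4 = u'(4)·v(4) − u'(0)·0 = − v(4).
Weak formulation: find u (satisfying any essential BC) such that ∫_0^4 u'(x) v'(x) dx = ∫_0^4 f v dx − v(4) for all v ∈ V (Dirichlet at 0 absorbed into V; Neumann datum at x = 4 contributes the boundary term).
Substituting f(x) = 3*x - 2, the right-hand side is ∫_0^4 (3*x - 2) v dx − v(4).


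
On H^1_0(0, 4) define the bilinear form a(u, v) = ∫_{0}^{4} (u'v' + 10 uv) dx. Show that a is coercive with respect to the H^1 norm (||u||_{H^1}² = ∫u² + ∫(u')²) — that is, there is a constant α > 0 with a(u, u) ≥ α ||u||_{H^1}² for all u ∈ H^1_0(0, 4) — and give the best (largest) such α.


α = 1

Coercivity of a(·,·) on H^1_0(0, 4) means a(u, u) ≥ α ||u||_{H^1}² for every u ∈ H^1_0.
The interval has length L = 4, and Poincaré/coercivity depend only on L. Here a(u, u) = ∫(u')² + (10)·∫u².
Here c = 10 ≥ 1, so a(u,u) = ∫(u')² + c∫u² ≥ ∫(u')² + ∫u² = ||u||_{H^1}², i.e. α = 1 works. No larger α is possible: a(u,u) ≥ α||u||_{H^1}² means (1−α)∫(u')² ≥ (α−c)∫u², and for the modes u_n = sin(nπ(x−x₀)/L) (x₀ the left endpoint) one has ∫u_n²/∫(u_n')² = (L/(nπ))² → 0, so a(u_n,u_n)/||u_n||_{H^1}² → 1. Hence the optimal constant is α = 1.
Therefore α = 1.


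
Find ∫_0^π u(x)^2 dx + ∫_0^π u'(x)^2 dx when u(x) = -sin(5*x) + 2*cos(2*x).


||u||_{H^1(0,π)}^2 = -200/21 + 23*π

u'(x) = -4*sin(2*x) - 5*cos(5*x).
Expand u² and (u')² and integrate term by term on (0, π), using: for integers n ≥ 1, ∫_0^π sin²(nx) dx = ∫_0^π cos²(nx) dx = π/2; for n ≠ n', ∫_0^π sin(nx)sin(n'x) dx = ∫_0^π cos(nx)cos(n'x) dx = 0; and by product-to-sum, ∫_0^π sin(nx)cos(n'x) dx = ½∫_0^π [sin((n+n')x) + sin((n−n')x)] dx, which is 0 when n+n' is even and 2n/(n²−n'²) when n+n' is odd (it need not vanish on (0, π)).
  u² squared terms: (-1)²·∫sin(5x)² dx = 1·π/2 = π/2;  (2)²·∫cos(2x)² dx = 4·π/2 = 2*π.
  u² cross terms: 2·(-1)·(2)·∫sin(5x)·cos(2x) dx = -4·(10/21) = -40/21.
  So ∫_0^π u² dx = π/2 + 2*π − 40/21 = -40/21 + 5*π/2.
  (u')² squared terms: (-5)²·∫cos(5x)² dx = 25·π/2 = 25*π/2;  (-4)²·∫sin(2x)² dx = 16·π/2 = 8*π.
  (u')² cross terms: 2·(-5)·(-4)·∫cos(5x)·sin(2x) dx = 40·(-4/21) = -160/21.
  So ∫_0^π (u')² dx = 25*π/2 + 8*π − 160/21 = -160/21 + 41*π/2.
||u||_{H^1}^2 = (-40/21 + 5*π/2) + (-160/21 + 41*π/2) = -200/21 + 23*π.


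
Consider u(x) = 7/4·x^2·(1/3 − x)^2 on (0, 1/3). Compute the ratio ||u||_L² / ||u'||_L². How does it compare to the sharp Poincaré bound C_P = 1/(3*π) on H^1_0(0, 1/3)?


||u||_L² / ||u'||_L² = sqrt(3)/18 < C_P = 1/(3*π).

u(x) = 7/4·x^2·(1/3 − x)^2, so u'(x) = 7*x*(3*x - 1)*(6*x - 1)/18.
u(x) = 7/4·x^2·(1/3 − x)^2 vanishes at x = 0 and x = 1/3, so u ∈ H^1_0(0, 1/3). Differentiate via the product rule and integrate the resulting polynomials term by term.
  ∫_0^1/3 u² dx = ∫_0^1/3 (49*x^8/16 - 49*x^7/12 + 49*x^6/24 - 49*x^5/108 + 49*x^4/1296) dx. Term by term:
    ∫_0^1/3 49*x^8/16 dx = 49/2834352;  ∫_0^1/3 -49*x^7/12 dx = -49/629856;  ∫_0^1/3 49*x^6/24 dx = 7/52488;
    ∫_0^1/3 -49*x^5/108 dx = -49/472392;  ∫_0^1/3 49*x^4/1296 dx = 49/1574640.
  Sum: 49/2834352 − 49/629856 + 7/52488 − 49/472392 + 49/1574640 = 7/28343520.
  ∫_0^1/3 (u')² dx = ∫_0^1/3 (49*x^6 - 49*x^5 + 637*x^4/36 - 49*x^3/18 + 49*x^2/324) dx. Term by term:
    ∫_0^1/3 49*x^6 dx = 7/2187;  ∫_0^1/3 -49*x^5 dx = -49/4374;  ∫_0^1/3 637*x^4/36 dx = 637/43740;
    ∫_0^1/3 -49*x^3/18 dx = -49/5832;  ∫_0^1/3 49*x^2/324 dx = 49/26244.
  Sum: 7/2187 − 49/4374 + 637/43740 − 49/5832 + 49/26244 = 7/262440.
∫_0^1/3 u² dx = 7/28343520, so ||u||_L² = sqrt(210)/29160.
∫_0^1/3 (u')² dx = 7/262440, so ||u'||_L² = sqrt(70)/1620.
Ratio ||u||_L² / ||u'||_L² = sqrt(3)/18.
Sharp Poincaré constant on H^1_0(0, 1/3) is C_P = L/π = 1/(3*π), achieved by sin(3*π·x).
A polynomial bump cannot attain the sharp Poincaré constant (only the first sine eigenfunction does), so the ratio is strictly less than C_P, consistent with ||u||_L² ≤ C_P ||u'||_L².


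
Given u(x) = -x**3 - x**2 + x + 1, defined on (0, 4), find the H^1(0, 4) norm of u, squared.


||u||_{H^1}^2 = 607352/105

The H^1 norm (squared) on an interval (0, L) is
  ||u||_{H^1}^2 = ∫_0^L u(x)^2 dx + ∫_0^L u'(x)^2 dx.
Compute u'(x) = -3*x**2 - 2*x + 1.
Then u(x)^2 = x**6 + 2*x**5 - x**4 - 4*x**3 - x**2 + 2*x + 1 and u'(x)^2 = 9*x**4 + 12*x**3 - 2*x**2 - 4*x + 1.
Integrate each monomial from 0 to 4 using ∫_0^4 c·x^n dx = c·4^(n+1)/(n+1):
  ∫_0^4 u(x)^2 dx = ∫_0^4 (x^6 + 2*x^5 - x^4 - 4*x^3 - x^2 + 2*x + 1) dx. Term by term:
    ∫_0^4 x^6 dx = 16384/7;  ∫_0^4 2*x^5 dx = 4096/3;  ∫_0^4 -x^4 dx = -1024/5;
    ∫_0^4 -4*x^3 dx = -256;  ∫_0^4 -x^2 dx = -64/3;  ∫_0^4 2*x dx = 16;
    ∫_0^4 1 dx = 4.
  Sum: 16384/7 + 4096/3 − 1024/5 − 256 − 64/3 + 16 + 4 = 113532/35.
  ∫_0^4 u'(x)^2 dx = ∫_0^4 (9*x^4 + 12*x^3 - 2*x^2 - 4*x + 1) dx. Term by term:
    ∫_0^4 9*x^4 dx = 9216/5;  ∫_0^4 12*x^3 dx = 768;  ∫_0^4 -2*x^2 dx = -128/3;
    ∫_0^4 -4*x dx = -32;  ∫_0^4 1 dx = 4.
  Sum: 9216/5 + 768 − 128/3 − 32 + 4 = 38108/15.
Adding: ||u||_{H^1}^2 = 113532/35 + 38108/15 = 607352/105.


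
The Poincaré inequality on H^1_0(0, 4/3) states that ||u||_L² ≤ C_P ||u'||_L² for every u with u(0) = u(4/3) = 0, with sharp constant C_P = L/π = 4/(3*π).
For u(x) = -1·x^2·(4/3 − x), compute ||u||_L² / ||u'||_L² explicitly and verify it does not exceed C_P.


||u||_L² / ||u'||_L² = 2*sqrt(14)/21 < C_P = 4/(3*π).

u(x) = -1·x^2·(4/3 − x), so u'(x) = x*(9*x - 8)/3.
u(x) = -1·x^2·(4/3 − x) vanishes at x = 0 and x = 4/3, so u ∈ H^1_0(0, 4/3). Differentiate via the product rule and integrate the resulting polynomials term by term.
  ∫_0^4/3 u² dx = ∫_0^4/3 (x^6 - 8*x^5/3 + 16*x^4/9) dx. Term by term:
    ∫_0^4/3 x^6 dx = 16384/15309;  ∫_0^4/3 -8*x^5/3 dx = -16384/6561;  ∫_0^4/3 16*x^4/9 dx = 16384/10935.
  Sum: 16384/15309 − 16384/6561 + 16384/10935 = 16384/229635.
  ∫_0^4/3 (u')² dx = ∫_0^4/3 (9*x^4 - 16*x^3 + 64*x^2/9) dx. Term by term:
    ∫_0^4/3 9*x^4 dx = 1024/135;  ∫_0^4/3 -16*x^3 dx = -1024/81;  ∫_0^4/3 64*x^2/9 dx = 4096/729.
  Sum: 1024/135 − 1024/81 + 4096/729 = 2048/3645.
∫_0^4/3 u² dx = 16384/229635, so ||u||_L² = 128*sqrt(35)/2835.
∫_0^4/3 (u')² dx = 2048/3645, so ||u'||_L² = 32*sqrt(10)/135.
Ratio ||u||_L² / ||u'||_L² = 2*sqrt(14)/21.
Sharp Poincaré constant on H^1_0(0, 4/3) is C_P = L/π = 4/(3*π), achieved by sin(3*π/4·x).
A polynomial bump cannot attain the sharp Poincaré constant (only the first sine eigenfunction does), so the ratio is strictly less than C_P, consistent with ||u||_L² ≤ C_P ||u'||_L².


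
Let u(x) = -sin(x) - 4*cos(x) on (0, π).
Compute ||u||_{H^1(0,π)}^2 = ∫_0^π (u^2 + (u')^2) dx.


||u||_{H^1(0,π)}^2 = 17*π

u'(x) = 4*sin(x) - cos(x).
Expand u² and (u')² and integrate term by term on (0, π), using: for integers n ≥ 1, ∫_0^π sin²(nx) dx = ∫_0^π cos²(nx) dx = π/2; for n ≠ n', ∫_0^π sin(nx)sin(n'x) dx = ∫_0^π cos(nx)cos(n'x) dx = 0; and by product-to-sum, ∫_0^π sin(nx)cos(n'x) dx = ½∫_0^π [sin((n+n')x) + sin((n−n')x)] dx, which is 0 when n+n' is even and 2n/(n²−n'²) when n+n' is odd (it need not vanish on (0, π)).
  u² squared terms: (-1)²·∫sin(x)² dx = 1·π/2 = π/2;  (-4)²·∫cos(x)² dx = 16·π/2 = 8*π.
  u² cross terms: 2·(-1)·(-4)·∫sin(x)·cos(x) dx = 8·(0) = 0.
  So ∫_0^π u² dx = π/2 + 8*π + 0 = 17*π/2.
  (u')² squared terms: (-1)²·∫cos(x)² dx = 1·π/2 = π/2;  (4)²·∫sin(x)² dx = 16·π/2 = 8*π.
  (u')² cross terms: 2·(-1)·(4)·∫cos(x)·sin(x) dx = -8·(0) = 0.
  So ∫_0^π (u')² dx = π/2 + 8*π + 0 = 17*π/2.
||u||_{H^1}^2 = (17*π/2) + (17*π/2) = 17*π.


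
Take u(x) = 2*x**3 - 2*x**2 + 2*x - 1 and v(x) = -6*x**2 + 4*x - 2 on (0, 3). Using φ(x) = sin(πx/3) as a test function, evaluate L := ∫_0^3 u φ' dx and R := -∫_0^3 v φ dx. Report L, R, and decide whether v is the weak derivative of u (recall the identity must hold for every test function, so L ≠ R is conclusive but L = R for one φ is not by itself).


LHS = -138/π + 648/π^3, RHS = -648/π^3 + 138/π. No, v is not the weak derivative of u.

u(x) = 2*x**3 - 2*x**2 + 2*x - 1, classical derivative u'(x) = 6*x**2 - 4*x + 2.
φ(x) = sin(πx/3), so φ'(x) = π*cos(π*x/3)/3.
Note φ(0) = φ(3) = 0, so the boundary term u·φ vanishes.
LHS = ∫_0^3 u(x) φ'(x) dx = ∫_0^3 (2*π*x^3*cos(π*x/3)/3 - 2*π*x^2*cos(π*x/3)/3 + 2*π*x*cos(π*x/3)/3 - π*cos(π*x/3)/3) dx. Term by term:
  ∫_0^3 -π*cos(π*x/3)/3 dx = 0;  ∫_0^3 -2*π*x^2*cos(π*x/3)/3 dx = 36/π;  ∫_0^3 2*π*x*cos(π*x/3)/3 dx = -12/π;
  ∫_0^3 2*π*x^3*cos(π*x/3)/3 dx = -162/π + 648/π^3.
Sum: 0 + 36/π − 12/π + -162/π + 648/π^3 = -138/π + 648/π^3.
So LHS = -138/π + 648/π^3.
∫_0^3 v(x) φ(x) dx = ∫_0^3 (-6*x^2*sin(π*x/3) + 4*x*sin(π*x/3) - 2*sin(π*x/3)) dx. Term by term:
  ∫_0^3 -2*sin(π*x/3) dx = -12/π;  ∫_0^3 -6*x^2*sin(π*x/3) dx = -162/π + 648/π^3;  ∫_0^3 4*x*sin(π*x/3) dx = 36/π.
Sum: -12/π + -162/π + 648/π^3 + 36/π = -138/π + 648/π^3.
So RHS = -∫_0^3 v(x) φ(x) dx = -648/π^3 + 138/π.
LHS − RHS = -276/π + 1296/π^3 ≠ 0, so the identity fails.
(For a valid weak derivative the identity must hold for EVERY test function, in particular this one. The failure shows v is NOT the weak derivative of u.)
Correct weak derivative would be u'(x) = 6*x**2 - 4*x + 2.


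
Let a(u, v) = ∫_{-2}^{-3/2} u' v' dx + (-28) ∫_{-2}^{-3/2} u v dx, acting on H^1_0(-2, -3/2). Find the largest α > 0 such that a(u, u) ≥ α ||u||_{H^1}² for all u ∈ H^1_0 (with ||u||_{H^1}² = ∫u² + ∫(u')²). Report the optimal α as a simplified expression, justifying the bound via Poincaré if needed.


α = 4*(-7 + π^2)/(1 + 4*π^2)

Coercivity of a(·,·) on H^1_0(-2, -3/2) means a(u, u) ≥ α ||u||_{H^1}² for every u ∈ H^1_0.
The interval has length L = 1/2, and Poincaré/coercivity depend only on L. Here a(u, u) = ∫(u')² + (-28)·∫u².
Here c = -28 < 0 with |c| < (π/L)² = 4*π^2, so coercivity still holds. The condition a(u,u) ≥ α||u||_{H^1}² reads (1−α)∫(u')² ≥ (α−c)∫u². Any admissible α is ≤ 1 (rapidly oscillating u have ∫u²/∫(u')² → 0), and α = 1 would force 0 ≥ (1−c)∫u², impossible since c < 1; so 1−α > 0. By the sharp Poincaré inequality on H^1_0 of an interval of length L, ∫(u')² ≥ (π/L)²∫u² with equality for the first sine mode sin(π(x−x₀)/L) (x₀ the left endpoint), so the inequality holds for all u iff (1−α)(π/L)² ≥ α − c, i.e. α ≤ ((π/L)² + c)/((π/L)² + 1) = (1 + c(L/π)²)/(1 + (L/π)²). (Direct route, valid since c ≤ 0: Poincaré gives c∫u² ≥ c(L/π)²∫(u')², so a(u,u) ≥ (1 + c(L/π)²)∫(u')², while ||u||_{H^1}² ≤ (1 + (L/π)²)∫(u')²; dividing yields the same α.) With (π/L)² = 4*π^2 and c = -28, the largest admissible constant is α = ((π/L)² + c)/((π/L)² + 1).
Simplifying, α = 4*(-7 + π^2)/(1 + 4*π^2).


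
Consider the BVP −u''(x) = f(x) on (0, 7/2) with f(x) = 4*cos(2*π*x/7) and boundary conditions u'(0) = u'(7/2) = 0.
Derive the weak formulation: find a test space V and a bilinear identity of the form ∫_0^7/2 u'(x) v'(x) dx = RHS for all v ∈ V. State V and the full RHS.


V = H^1(0, 7/2) (no boundary constraint on v; u is determined up to an additive constant); weak form: ∫_0^7/2 u'v' dx = ∫_0^7/2 (4*cos(2*π*x/7)) v dx for all v ∈ V.

Multiply both sides by a test function v and integrate from 0 to 7/2:
  ∫_0^7/2 −u''(x) v(x) dx = ∫_0^7/2 f(x) v(x) dx.
Integrate the LHS by parts once:
  ∫_0^7/2 −u'' v dx = −[u'(x) v(x)]_0^7/2 + ∫_0^7/2 u'(x) v'(x) dx.
Thus ∫_0^7/2 u'(x) v'(x) dx = ∫_0^7/2 f(x) v(x) dx + [u'(x) v(x)]_0^7/2.
Choose V so that boundary terms are either known or forced to vanish.
u has homogeneous Neumann: u'(0) = u'(7/2) = 0. So [u' v]_0^7/2 = 0·v(7/2) − 0·v(0) = 0 for any v; take V = H^1(0, 7/2).
Weak formulation: find u (satisfying any essential BC) such that ∫_0^7/2 u'(x) v'(x) dx = ∫_0^7/2 f v dx for all v ∈ V (homogeneous Neumann, so boundary terms vanish).
Substituting f(x) = 4*cos(2*π*x/7), the right-hand side is ∫_0^7/2 (4*cos(2*π*x/7)) v dx.
Compatibility check (pure Neumann): taking v ≡ 1 ∈ V gives 0 = ∫_0^7/2 f dx + (0) − (0), i.e. ∫_0^7/2 f dx must equal u'(0) − u'(7/2) = 0. Indeed ∫_0^7/2 (4*cos(2*π*x/7)) dx = 0, so the data are compatible. The solution is then unique only up to an additive constant (fix it e.g. by requiring ∫_0^7/2 u dx = 0).


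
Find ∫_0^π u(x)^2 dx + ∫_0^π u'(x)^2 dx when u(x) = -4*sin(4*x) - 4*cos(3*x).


||u||_{H^1(0,π)}^2 = 2560/7 + 216*π

u'(x) = 12*sin(3*x) - 16*cos(4*x).
Expand u² and (u')² and integrate term by term on (0, π), using: for integers n ≥ 1, ∫_0^π sin²(nx) dx = ∫_0^π cos²(nx) dx = π/2; for n ≠ n', ∫_0^π sin(nx)sin(n'x) dx = ∫_0^π cos(nx)cos(n'x) dx = 0; and by product-to-sum, ∫_0^π sin(nx)cos(n'x) dx = ½∫_0^π [sin((n+n')x) + sin((n−n')x)] dx, which is 0 when n+n' is even and 2n/(n²−n'²) when n+n' is odd (it need not vanish on (0, π)).
  u² squared terms: (-4)²·∫cos(3x)² dx = 16·π/2 = 8*π;  (-4)²·∫sin(4x)² dx = 16·π/2 = 8*π.
  u² cross terms: 2·(-4)·(-4)·∫cos(3x)·sin(4x) dx = 32·(8/7) = 256/7.
  So ∫_0^π u² dx = 8*π + 8*π + 256/7 = 256/7 + 16*π.
  (u')² squared terms: (-16)²·∫cos(4x)² dx = 256·π/2 = 128*π;  (12)²·∫sin(3x)² dx = 144·π/2 = 72*π.
  (u')² cross terms: 2·(-16)·(12)·∫cos(4x)·sin(3x) dx = -384·(-6/7) = 2304/7.
  So ∫_0^π (u')² dx = 128*π + 72*π + 2304/7 = 2304/7 + 200*π.
||u||_{H^1}^2 = (256/7 + 16*π) + (2304/7 + 200*π) = 2560/7 + 216*π.


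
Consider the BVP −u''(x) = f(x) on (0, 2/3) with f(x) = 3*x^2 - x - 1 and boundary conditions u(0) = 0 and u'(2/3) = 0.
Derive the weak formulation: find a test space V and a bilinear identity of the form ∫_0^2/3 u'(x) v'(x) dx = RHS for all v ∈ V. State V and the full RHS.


V = {v ∈ H^1(0, 2/3) : v(0) = 0} (test functions vanish at x = 0 where u is specified); weak form: ∫_0^2/3 u'v' dx = ∫_0^2/3 (3*x^2 - x - 1) v dx for all v ∈ V.

Multiply both sides by a test function v and integrate from 0 to 2/3:
  ∫_0^2/3 −u''(x) v(x) dx = ∫_0^2/3 f(x) v(x) dx.
Integrate the LHS by parts once:
  ∫_0^2/3 −u'' v dx = −[u'(x) v(x)]_0^2/3 + ∫_0^2/3 u'(x) v'(x) dx.
Thus ∫_0^2/3 u'(x) v'(x) dx = ∫_0^2/3 f(x) v(x) dx + [u'(x) v(x)]_0^2/3.
Choose V so that boundary terms are either known or forced to vanish.
Mixed BC: u(0) = 0 (Dirichlet) and u'(2/3) = 0 (Neumann). Define V = {v ∈ H^1(0, 2/3) : v(0) = 0}. Then [u' v]_0^2/3 = u'(2/3)·v(2/3) − u'(0)·0 = 0.
Weak formulation: find u (satisfying any essential BC) such that ∫_0^2/3 u'(x) v'(x) dx = ∫_0^2/3 f v dx for all v ∈ V (Dirichlet at 0 absorbed into V; the Neumann datum at x = 2/3 is zero, so no boundary term remains).
Substituting f(x) = 3*x^2 - x - 1, the right-hand side is ∫_0^2/3 (3*x^2 - x - 1) v dx.


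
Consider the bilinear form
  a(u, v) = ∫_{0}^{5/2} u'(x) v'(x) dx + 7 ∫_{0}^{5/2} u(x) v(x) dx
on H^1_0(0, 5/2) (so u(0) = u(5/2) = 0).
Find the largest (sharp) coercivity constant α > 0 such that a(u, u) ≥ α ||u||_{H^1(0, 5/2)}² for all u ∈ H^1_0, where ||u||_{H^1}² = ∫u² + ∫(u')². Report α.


α = 1

Coercivity of a(·,·) on H^1_0(0, 5/2) means a(u, u) ≥ α ||u||_{H^1}² for every u ∈ H^1_0.
The interval has length L = 5/2, and Poincaré/coercivity depend only on L. Here a(u, u) = ∫(u')² + (7)·∫u².
Here c = 7 ≥ 1, so a(u,u) = ∫(u')² + c∫u² ≥ ∫(u')² + ∫u² = ||u||_{H^1}², i.e. α = 1 works. No larger α is possible: a(u,u) ≥ α||u||_{H^1}² means (1−α)∫(u')² ≥ (α−c)∫u², and for the modes u_n = sin(nπ(x−x₀)/L) (x₀ the left endpoint) one has ∫u_n²/∫(u_n')² = (L/(nπ))² → 0, so a(u_n,u_n)/||u_n||_{H^1}² → 1. Hence the optimal constant is α = 1.
Therefore α = 1.


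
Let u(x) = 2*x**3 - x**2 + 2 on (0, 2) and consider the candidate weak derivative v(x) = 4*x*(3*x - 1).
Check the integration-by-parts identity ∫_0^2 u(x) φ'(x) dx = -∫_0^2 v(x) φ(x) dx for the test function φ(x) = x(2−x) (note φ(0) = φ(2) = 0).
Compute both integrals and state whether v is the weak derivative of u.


LHS = -104/15, RHS = -208/15. No, v is not the weak derivative of u.

u(x) = 2*x**3 - x**2 + 2, classical derivative u'(x) = 6*x**2 - 2*x.
φ(x) = x(2−x), so φ'(x) = 2 - 2*x.
Note φ(0) = φ(2) = 0, so the boundary term u·φ vanishes.
LHS = ∫_0^2 u(x) φ'(x) dx = ∫_0^2 (-4*x^4 + 6*x^3 - 2*x^2 - 4*x + 4) dx. Term by term:
  ∫_0^2 -4*x^4 dx = -128/5;  ∫_0^2 6*x^3 dx = 24;  ∫_0^2 -2*x^2 dx = -16/3;
  ∫_0^2 -4*x dx = -8;  ∫_0^2 4 dx = 8.
Sum: -128/5 + 24 − 16/3 − 8 + 8 = -104/15.
So LHS = -104/15.
∫_0^2 v(x) φ(x) dx = ∫_0^2 (-12*x^4 + 28*x^3 - 8*x^2) dx. Term by term:
  ∫_0^2 -12*x^4 dx = -384/5;  ∫_0^2 28*x^3 dx = 112;  ∫_0^2 -8*x^2 dx = -64/3.
Sum: -384/5 + 112 − 64/3 = 208/15.
So RHS = -∫_0^2 v(x) φ(x) dx = -208/15.
LHS − RHS = 104/15 ≠ 0, so the identity fails.
(For a valid weak derivative the identity must hold for EVERY test function, in particular this one. The failure shows v is NOT the weak derivative of u.)
Correct weak derivative would be u'(x) = 6*x**2 - 2*x.


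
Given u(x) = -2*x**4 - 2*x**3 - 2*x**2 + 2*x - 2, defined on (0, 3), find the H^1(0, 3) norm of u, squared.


||u||_{H^1}^2 = 1961679/35

The H^1 norm (squared) on an interval (0, L) is
  ||u||_{H^1}^2 = ∫_0^L u(x)^2 dx + ∫_0^L u'(x)^2 dx.
Compute u'(x) = -8*x**3 - 6*x**2 - 4*x + 2.
Then u(x)^2 = 4*x**8 + 8*x**7 + 12*x**6 + 4*x**4 + 12*x**2 - 8*x + 4 and u'(x)^2 = 64*x**6 + 96*x**5 + 100*x**4 + 16*x**3 - 8*x**2 - 16*x + 4.
Integrate each monomial from 0 to 3 using ∫_0^3 c·x^n dx = c·3^(n+1)/(n+1):
  ∫_0^3 u(x)^2 dx = ∫_0^3 (4*x^8 + 8*x^7 + 12*x^6 + 4*x^4 + 12*x^2 - 8*x + 4) dx. Term by term:
    ∫_0^3 4*x^8 dx = 8748;  ∫_0^3 8*x^7 dx = 6561;  ∫_0^3 12*x^6 dx = 26244/7;
    ∫_0^3 4*x^4 dx = 972/5;  ∫_0^3 12*x^2 dx = 108;  ∫_0^3 -8*x dx = -36;
    ∫_0^3 4 dx = 12.
  Sum: 8748 + 6561 + 26244/7 + 972/5 + 108 − 36 + 12 = 676779/35.
  ∫_0^3 u'(x)^2 dx = ∫_0^3 (64*x^6 + 96*x^5 + 100*x^4 + 16*x^3 - 8*x^2 - 16*x + 4) dx. Term by term:
    ∫_0^3 64*x^6 dx = 139968/7;  ∫_0^3 96*x^5 dx = 11664;  ∫_0^3 100*x^4 dx = 4860;
    ∫_0^3 16*x^3 dx = 324;  ∫_0^3 -8*x^2 dx = -72;  ∫_0^3 -16*x dx = -72;
    ∫_0^3 4 dx = 12.
  Sum: 139968/7 + 11664 + 4860 + 324 − 72 − 72 + 12 = 256980/7.
Adding: ||u||_{H^1}^2 = 676779/35 + 256980/7 = 1961679/35.


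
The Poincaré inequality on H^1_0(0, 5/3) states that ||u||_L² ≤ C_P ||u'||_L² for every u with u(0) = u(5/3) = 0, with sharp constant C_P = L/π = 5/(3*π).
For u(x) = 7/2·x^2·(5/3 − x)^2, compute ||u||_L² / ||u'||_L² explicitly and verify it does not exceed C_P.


||u||_L² / ||u'||_L² = 5*sqrt(3)/18 < C_P = 5/(3*π).

u(x) = 7/2·x^2·(5/3 − x)^2, so u'(x) = 7*x*(3*x - 5)*(6*x - 5)/9.
u(x) = 7/2·x^2·(5/3 − x)^2 vanishes at x = 0 and x = 5/3, so u ∈ H^1_0(0, 5/3). Differentiate via the product rule and integrate the resulting polynomials term by term.
  ∫_0^5/3 u² dx = ∫_0^5/3 (49*x^8/4 - 245*x^7/3 + 1225*x^6/6 - 6125*x^5/27 + 30625*x^4/324) dx. Term by term:
    ∫_0^5/3 49*x^8/4 dx = 95703125/708588;  ∫_0^5/3 -245*x^7/3 dx = -95703125/157464;  ∫_0^5/3 1225*x^6/6 dx = 13671875/13122;
    ∫_0^5/3 -6125*x^5/27 dx = -95703125/118098;  ∫_0^5/3 30625*x^4/324 dx = 19140625/78732.
  Sum: 95703125/708588 − 95703125/157464 + 13671875/13122 − 95703125/118098 + 19140625/78732 = 2734375/1417176.
  ∫_0^5/3 (u')² dx = ∫_0^5/3 (196*x^6 - 980*x^5 + 15925*x^4/9 - 12250*x^3/9 + 30625*x^2/81) dx. Term by term:
    ∫_0^5/3 196*x^6 dx = 2187500/2187;  ∫_0^5/3 -980*x^5 dx = -7656250/2187;  ∫_0^5/3 15925*x^4/9 dx = 9953125/2187;
    ∫_0^5/3 -12250*x^3/9 dx = -3828125/1458;  ∫_0^5/3 30625*x^2/81 dx = 3828125/6561.
  Sum: 2187500/2187 − 7656250/2187 + 9953125/2187 − 3828125/1458 + 3828125/6561 = 109375/13122.
∫_0^5/3 u² dx = 2734375/1417176, so ||u||_L² = 625*sqrt(42)/2916.
∫_0^5/3 (u')² dx = 109375/13122, so ||u'||_L² = 125*sqrt(14)/162.
Ratio ||u||_L² / ||u'||_L² = 5*sqrt(3)/18.
Sharp Poincaré constant on H^1_0(0, 5/3) is C_P = L/π = 5/(3*π), achieved by sin(3*π/5·x).
A polynomial bump cannot attain the sharp Poincaré constant (only the first sine eigenfunction does), so the ratio is strictly less than C_P, consistent with ||u||_L² ≤ C_P ||u'||_L².
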